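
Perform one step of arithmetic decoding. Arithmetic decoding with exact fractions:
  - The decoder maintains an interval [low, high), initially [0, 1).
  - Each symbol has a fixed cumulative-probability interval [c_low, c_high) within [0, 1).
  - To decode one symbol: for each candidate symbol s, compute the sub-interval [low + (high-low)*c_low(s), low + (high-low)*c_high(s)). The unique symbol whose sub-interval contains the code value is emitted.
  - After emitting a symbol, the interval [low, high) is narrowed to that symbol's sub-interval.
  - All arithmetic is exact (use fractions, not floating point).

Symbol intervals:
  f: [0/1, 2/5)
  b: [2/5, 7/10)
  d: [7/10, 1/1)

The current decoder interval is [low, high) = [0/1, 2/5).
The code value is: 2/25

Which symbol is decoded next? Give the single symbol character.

Interval width = high − low = 2/5 − 0/1 = 2/5
Scaled code = (code − low) / width = (2/25 − 0/1) / 2/5 = 1/5
  f: [0/1, 2/5) ← scaled code falls here ✓
  b: [2/5, 7/10) 
  d: [7/10, 1/1) 

Answer: f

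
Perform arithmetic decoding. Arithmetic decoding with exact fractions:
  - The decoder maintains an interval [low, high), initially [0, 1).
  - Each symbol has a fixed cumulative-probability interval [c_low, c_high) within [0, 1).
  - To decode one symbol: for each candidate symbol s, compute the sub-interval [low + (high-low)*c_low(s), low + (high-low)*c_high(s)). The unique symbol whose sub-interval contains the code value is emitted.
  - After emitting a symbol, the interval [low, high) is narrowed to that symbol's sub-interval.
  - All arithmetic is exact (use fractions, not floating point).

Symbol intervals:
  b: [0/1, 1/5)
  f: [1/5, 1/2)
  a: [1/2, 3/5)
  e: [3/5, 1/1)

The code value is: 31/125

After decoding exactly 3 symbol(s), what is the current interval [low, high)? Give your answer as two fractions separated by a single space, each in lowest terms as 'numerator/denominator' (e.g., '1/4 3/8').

Answer: 59/250 13/50

Derivation:
Step 1: interval [0/1, 1/1), width = 1/1 - 0/1 = 1/1
  'b': [0/1 + 1/1*0/1, 0/1 + 1/1*1/5) = [0/1, 1/5)
  'f': [0/1 + 1/1*1/5, 0/1 + 1/1*1/2) = [1/5, 1/2) <- contains code 31/125
  'a': [0/1 + 1/1*1/2, 0/1 + 1/1*3/5) = [1/2, 3/5)
  'e': [0/1 + 1/1*3/5, 0/1 + 1/1*1/1) = [3/5, 1/1)
  emit 'f', narrow to [1/5, 1/2)
Step 2: interval [1/5, 1/2), width = 1/2 - 1/5 = 3/10
  'b': [1/5 + 3/10*0/1, 1/5 + 3/10*1/5) = [1/5, 13/50) <- contains code 31/125
  'f': [1/5 + 3/10*1/5, 1/5 + 3/10*1/2) = [13/50, 7/20)
  'a': [1/5 + 3/10*1/2, 1/5 + 3/10*3/5) = [7/20, 19/50)
  'e': [1/5 + 3/10*3/5, 1/5 + 3/10*1/1) = [19/50, 1/2)
  emit 'b', narrow to [1/5, 13/50)
Step 3: interval [1/5, 13/50), width = 13/50 - 1/5 = 3/50
  'b': [1/5 + 3/50*0/1, 1/5 + 3/50*1/5) = [1/5, 53/250)
  'f': [1/5 + 3/50*1/5, 1/5 + 3/50*1/2) = [53/250, 23/100)
  'a': [1/5 + 3/50*1/2, 1/5 + 3/50*3/5) = [23/100, 59/250)
  'e': [1/5 + 3/50*3/5, 1/5 + 3/50*1/1) = [59/250, 13/50) <- contains code 31/125
  emit 'e', narrow to [59/250, 13/50)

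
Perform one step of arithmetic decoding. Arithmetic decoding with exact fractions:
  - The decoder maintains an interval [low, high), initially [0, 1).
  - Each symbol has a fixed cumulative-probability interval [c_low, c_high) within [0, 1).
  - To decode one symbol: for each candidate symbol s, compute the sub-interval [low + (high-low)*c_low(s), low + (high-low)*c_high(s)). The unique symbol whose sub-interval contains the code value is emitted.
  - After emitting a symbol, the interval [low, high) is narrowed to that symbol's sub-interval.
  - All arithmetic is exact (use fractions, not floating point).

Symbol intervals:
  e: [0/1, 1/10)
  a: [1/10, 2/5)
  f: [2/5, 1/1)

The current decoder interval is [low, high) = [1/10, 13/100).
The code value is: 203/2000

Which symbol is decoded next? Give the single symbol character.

Answer: e

Derivation:
Interval width = high − low = 13/100 − 1/10 = 3/100
Scaled code = (code − low) / width = (203/2000 − 1/10) / 3/100 = 1/20
  e: [0/1, 1/10) ← scaled code falls here ✓
  a: [1/10, 2/5) 
  f: [2/5, 1/1) 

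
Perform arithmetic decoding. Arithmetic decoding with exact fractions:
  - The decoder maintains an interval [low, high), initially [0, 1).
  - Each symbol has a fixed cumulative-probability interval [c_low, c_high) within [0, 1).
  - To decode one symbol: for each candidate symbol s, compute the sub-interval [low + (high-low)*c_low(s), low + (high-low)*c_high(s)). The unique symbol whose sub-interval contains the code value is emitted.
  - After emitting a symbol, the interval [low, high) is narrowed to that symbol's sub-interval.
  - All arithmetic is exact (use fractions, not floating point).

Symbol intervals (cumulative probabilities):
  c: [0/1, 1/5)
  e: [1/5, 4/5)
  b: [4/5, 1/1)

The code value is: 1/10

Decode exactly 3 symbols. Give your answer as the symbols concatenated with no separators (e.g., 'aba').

Answer: cee

Derivation:
Step 1: interval [0/1, 1/1), width = 1/1 - 0/1 = 1/1
  'c': [0/1 + 1/1*0/1, 0/1 + 1/1*1/5) = [0/1, 1/5) <- contains code 1/10
  'e': [0/1 + 1/1*1/5, 0/1 + 1/1*4/5) = [1/5, 4/5)
  'b': [0/1 + 1/1*4/5, 0/1 + 1/1*1/1) = [4/5, 1/1)
  emit 'c', narrow to [0/1, 1/5)
Step 2: interval [0/1, 1/5), width = 1/5 - 0/1 = 1/5
  'c': [0/1 + 1/5*0/1, 0/1 + 1/5*1/5) = [0/1, 1/25)
  'e': [0/1 + 1/5*1/5, 0/1 + 1/5*4/5) = [1/25, 4/25) <- contains code 1/10
  'b': [0/1 + 1/5*4/5, 0/1 + 1/5*1/1) = [4/25, 1/5)
  emit 'e', narrow to [1/25, 4/25)
Step 3: interval [1/25, 4/25), width = 4/25 - 1/25 = 3/25
  'c': [1/25 + 3/25*0/1, 1/25 + 3/25*1/5) = [1/25, 8/125)
  'e': [1/25 + 3/25*1/5, 1/25 + 3/25*4/5) = [8/125, 17/125) <- contains code 1/10
  'b': [1/25 + 3/25*4/5, 1/25 + 3/25*1/1) = [17/125, 4/25)
  emit 'e', narrow to [8/125, 17/125)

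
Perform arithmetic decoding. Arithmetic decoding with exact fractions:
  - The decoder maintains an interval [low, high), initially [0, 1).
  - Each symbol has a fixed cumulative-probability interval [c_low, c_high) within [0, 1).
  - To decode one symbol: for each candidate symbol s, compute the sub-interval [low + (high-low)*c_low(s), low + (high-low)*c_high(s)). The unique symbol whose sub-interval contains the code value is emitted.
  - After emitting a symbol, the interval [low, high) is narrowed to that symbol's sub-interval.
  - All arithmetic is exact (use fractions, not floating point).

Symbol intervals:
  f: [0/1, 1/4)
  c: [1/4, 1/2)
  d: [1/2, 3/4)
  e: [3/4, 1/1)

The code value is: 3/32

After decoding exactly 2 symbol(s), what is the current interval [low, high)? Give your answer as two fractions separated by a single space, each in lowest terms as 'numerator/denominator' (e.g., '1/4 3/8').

Answer: 1/16 1/8

Derivation:
Step 1: interval [0/1, 1/1), width = 1/1 - 0/1 = 1/1
  'f': [0/1 + 1/1*0/1, 0/1 + 1/1*1/4) = [0/1, 1/4) <- contains code 3/32
  'c': [0/1 + 1/1*1/4, 0/1 + 1/1*1/2) = [1/4, 1/2)
  'd': [0/1 + 1/1*1/2, 0/1 + 1/1*3/4) = [1/2, 3/4)
  'e': [0/1 + 1/1*3/4, 0/1 + 1/1*1/1) = [3/4, 1/1)
  emit 'f', narrow to [0/1, 1/4)
Step 2: interval [0/1, 1/4), width = 1/4 - 0/1 = 1/4
  'f': [0/1 + 1/4*0/1, 0/1 + 1/4*1/4) = [0/1, 1/16)
  'c': [0/1 + 1/4*1/4, 0/1 + 1/4*1/2) = [1/16, 1/8) <- contains code 3/32
  'd': [0/1 + 1/4*1/2, 0/1 + 1/4*3/4) = [1/8, 3/16)
  'e': [0/1 + 1/4*3/4, 0/1 + 1/4*1/1) = [3/16, 1/4)
  emit 'c', narrow to [1/16, 1/8)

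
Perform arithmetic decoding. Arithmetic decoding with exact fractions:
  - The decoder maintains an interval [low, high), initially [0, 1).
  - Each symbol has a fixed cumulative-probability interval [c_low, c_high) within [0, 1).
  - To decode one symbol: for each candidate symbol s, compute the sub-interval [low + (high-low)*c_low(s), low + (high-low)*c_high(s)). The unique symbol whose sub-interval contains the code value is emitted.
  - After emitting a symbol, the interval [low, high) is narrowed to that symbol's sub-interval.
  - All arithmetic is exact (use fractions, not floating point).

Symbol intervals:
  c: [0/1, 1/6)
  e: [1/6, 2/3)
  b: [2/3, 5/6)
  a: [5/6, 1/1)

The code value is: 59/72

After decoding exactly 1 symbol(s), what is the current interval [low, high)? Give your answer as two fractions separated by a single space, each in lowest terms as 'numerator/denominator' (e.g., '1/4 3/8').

Step 1: interval [0/1, 1/1), width = 1/1 - 0/1 = 1/1
  'c': [0/1 + 1/1*0/1, 0/1 + 1/1*1/6) = [0/1, 1/6)
  'e': [0/1 + 1/1*1/6, 0/1 + 1/1*2/3) = [1/6, 2/3)
  'b': [0/1 + 1/1*2/3, 0/1 + 1/1*5/6) = [2/3, 5/6) <- contains code 59/72
  'a': [0/1 + 1/1*5/6, 0/1 + 1/1*1/1) = [5/6, 1/1)
  emit 'b', narrow to [2/3, 5/6)

Answer: 2/3 5/6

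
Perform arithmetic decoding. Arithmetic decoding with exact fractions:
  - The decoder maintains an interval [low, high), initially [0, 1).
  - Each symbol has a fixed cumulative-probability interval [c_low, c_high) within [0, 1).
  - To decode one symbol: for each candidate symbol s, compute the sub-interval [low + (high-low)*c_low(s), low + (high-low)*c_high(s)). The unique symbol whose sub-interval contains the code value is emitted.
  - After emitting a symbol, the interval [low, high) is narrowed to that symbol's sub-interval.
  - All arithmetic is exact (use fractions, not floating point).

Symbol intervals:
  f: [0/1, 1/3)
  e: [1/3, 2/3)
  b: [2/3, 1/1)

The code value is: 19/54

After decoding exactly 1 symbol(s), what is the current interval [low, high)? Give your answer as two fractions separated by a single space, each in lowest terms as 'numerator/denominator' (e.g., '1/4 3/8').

Step 1: interval [0/1, 1/1), width = 1/1 - 0/1 = 1/1
  'f': [0/1 + 1/1*0/1, 0/1 + 1/1*1/3) = [0/1, 1/3)
  'e': [0/1 + 1/1*1/3, 0/1 + 1/1*2/3) = [1/3, 2/3) <- contains code 19/54
  'b': [0/1 + 1/1*2/3, 0/1 + 1/1*1/1) = [2/3, 1/1)
  emit 'e', narrow to [1/3, 2/3)

Answer: 1/3 2/3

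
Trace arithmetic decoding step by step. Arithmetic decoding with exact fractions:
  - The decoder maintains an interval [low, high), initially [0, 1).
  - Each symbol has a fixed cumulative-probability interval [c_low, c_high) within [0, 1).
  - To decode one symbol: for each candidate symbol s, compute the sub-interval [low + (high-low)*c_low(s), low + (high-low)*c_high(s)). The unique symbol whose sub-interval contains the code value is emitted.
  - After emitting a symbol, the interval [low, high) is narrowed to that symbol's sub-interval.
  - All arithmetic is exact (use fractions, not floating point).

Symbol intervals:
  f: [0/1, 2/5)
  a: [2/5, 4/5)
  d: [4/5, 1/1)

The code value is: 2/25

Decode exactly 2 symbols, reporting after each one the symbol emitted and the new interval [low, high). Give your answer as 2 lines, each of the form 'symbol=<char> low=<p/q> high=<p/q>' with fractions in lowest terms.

Answer: symbol=f low=0/1 high=2/5
symbol=f low=0/1 high=4/25

Derivation:
Step 1: interval [0/1, 1/1), width = 1/1 - 0/1 = 1/1
  'f': [0/1 + 1/1*0/1, 0/1 + 1/1*2/5) = [0/1, 2/5) <- contains code 2/25
  'a': [0/1 + 1/1*2/5, 0/1 + 1/1*4/5) = [2/5, 4/5)
  'd': [0/1 + 1/1*4/5, 0/1 + 1/1*1/1) = [4/5, 1/1)
  emit 'f', narrow to [0/1, 2/5)
Step 2: interval [0/1, 2/5), width = 2/5 - 0/1 = 2/5
  'f': [0/1 + 2/5*0/1, 0/1 + 2/5*2/5) = [0/1, 4/25) <- contains code 2/25
  'a': [0/1 + 2/5*2/5, 0/1 + 2/5*4/5) = [4/25, 8/25)
  'd': [0/1 + 2/5*4/5, 0/1 + 2/5*1/1) = [8/25, 2/5)
  emit 'f', narrow to [0/1, 4/25)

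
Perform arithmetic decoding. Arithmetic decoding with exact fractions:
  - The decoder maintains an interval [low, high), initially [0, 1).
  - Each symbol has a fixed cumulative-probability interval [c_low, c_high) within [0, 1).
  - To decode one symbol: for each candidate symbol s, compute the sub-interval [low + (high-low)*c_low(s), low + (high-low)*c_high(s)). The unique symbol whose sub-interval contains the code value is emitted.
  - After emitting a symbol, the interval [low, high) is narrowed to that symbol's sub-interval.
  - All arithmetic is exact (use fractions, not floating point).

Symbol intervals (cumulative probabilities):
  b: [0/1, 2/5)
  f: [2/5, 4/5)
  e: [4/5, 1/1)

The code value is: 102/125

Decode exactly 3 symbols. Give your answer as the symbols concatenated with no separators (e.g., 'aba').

Answer: ebb

Derivation:
Step 1: interval [0/1, 1/1), width = 1/1 - 0/1 = 1/1
  'b': [0/1 + 1/1*0/1, 0/1 + 1/1*2/5) = [0/1, 2/5)
  'f': [0/1 + 1/1*2/5, 0/1 + 1/1*4/5) = [2/5, 4/5)
  'e': [0/1 + 1/1*4/5, 0/1 + 1/1*1/1) = [4/5, 1/1) <- contains code 102/125
  emit 'e', narrow to [4/5, 1/1)
Step 2: interval [4/5, 1/1), width = 1/1 - 4/5 = 1/5
  'b': [4/5 + 1/5*0/1, 4/5 + 1/5*2/5) = [4/5, 22/25) <- contains code 102/125
  'f': [4/5 + 1/5*2/5, 4/5 + 1/5*4/5) = [22/25, 24/25)
  'e': [4/5 + 1/5*4/5, 4/5 + 1/5*1/1) = [24/25, 1/1)
  emit 'b', narrow to [4/5, 22/25)
Step 3: interval [4/5, 22/25), width = 22/25 - 4/5 = 2/25
  'b': [4/5 + 2/25*0/1, 4/5 + 2/25*2/5) = [4/5, 104/125) <- contains code 102/125
  'f': [4/5 + 2/25*2/5, 4/5 + 2/25*4/5) = [104/125, 108/125)
  'e': [4/5 + 2/25*4/5, 4/5 + 2/25*1/1) = [108/125, 22/25)
  emit 'b', narrow to [4/5, 104/125)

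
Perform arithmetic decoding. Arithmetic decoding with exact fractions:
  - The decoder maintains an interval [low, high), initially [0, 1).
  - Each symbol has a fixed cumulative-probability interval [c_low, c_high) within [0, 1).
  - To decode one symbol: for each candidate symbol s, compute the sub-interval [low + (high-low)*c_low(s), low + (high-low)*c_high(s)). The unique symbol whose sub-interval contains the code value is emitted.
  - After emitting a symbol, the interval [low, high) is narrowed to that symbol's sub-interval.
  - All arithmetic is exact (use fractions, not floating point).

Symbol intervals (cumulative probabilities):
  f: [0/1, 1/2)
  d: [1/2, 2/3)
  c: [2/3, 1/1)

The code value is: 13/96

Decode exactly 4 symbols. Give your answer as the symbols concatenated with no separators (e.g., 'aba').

Step 1: interval [0/1, 1/1), width = 1/1 - 0/1 = 1/1
  'f': [0/1 + 1/1*0/1, 0/1 + 1/1*1/2) = [0/1, 1/2) <- contains code 13/96
  'd': [0/1 + 1/1*1/2, 0/1 + 1/1*2/3) = [1/2, 2/3)
  'c': [0/1 + 1/1*2/3, 0/1 + 1/1*1/1) = [2/3, 1/1)
  emit 'f', narrow to [0/1, 1/2)
Step 2: interval [0/1, 1/2), width = 1/2 - 0/1 = 1/2
  'f': [0/1 + 1/2*0/1, 0/1 + 1/2*1/2) = [0/1, 1/4) <- contains code 13/96
  'd': [0/1 + 1/2*1/2, 0/1 + 1/2*2/3) = [1/4, 1/3)
  'c': [0/1 + 1/2*2/3, 0/1 + 1/2*1/1) = [1/3, 1/2)
  emit 'f', narrow to [0/1, 1/4)
Step 3: interval [0/1, 1/4), width = 1/4 - 0/1 = 1/4
  'f': [0/1 + 1/4*0/1, 0/1 + 1/4*1/2) = [0/1, 1/8)
  'd': [0/1 + 1/4*1/2, 0/1 + 1/4*2/3) = [1/8, 1/6) <- contains code 13/96
  'c': [0/1 + 1/4*2/3, 0/1 + 1/4*1/1) = [1/6, 1/4)
  emit 'd', narrow to [1/8, 1/6)
Step 4: interval [1/8, 1/6), width = 1/6 - 1/8 = 1/24
  'f': [1/8 + 1/24*0/1, 1/8 + 1/24*1/2) = [1/8, 7/48) <- contains code 13/96
  'd': [1/8 + 1/24*1/2, 1/8 + 1/24*2/3) = [7/48, 11/72)
  'c': [1/8 + 1/24*2/3, 1/8 + 1/24*1/1) = [11/72, 1/6)
  emit 'f', narrow to [1/8, 7/48)

Answer: ffdf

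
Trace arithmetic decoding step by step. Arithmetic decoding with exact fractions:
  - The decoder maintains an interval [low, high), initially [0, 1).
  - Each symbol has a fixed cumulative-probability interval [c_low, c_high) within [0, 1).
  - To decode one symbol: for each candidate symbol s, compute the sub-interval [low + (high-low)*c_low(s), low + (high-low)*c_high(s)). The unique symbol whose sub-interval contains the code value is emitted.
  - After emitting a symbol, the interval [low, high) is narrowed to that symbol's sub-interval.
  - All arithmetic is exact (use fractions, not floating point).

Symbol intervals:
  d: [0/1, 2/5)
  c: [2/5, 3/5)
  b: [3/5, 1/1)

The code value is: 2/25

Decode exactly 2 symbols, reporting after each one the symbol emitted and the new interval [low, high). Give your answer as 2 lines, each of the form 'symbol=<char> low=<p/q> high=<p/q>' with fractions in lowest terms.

Answer: symbol=d low=0/1 high=2/5
symbol=d low=0/1 high=4/25

Derivation:
Step 1: interval [0/1, 1/1), width = 1/1 - 0/1 = 1/1
  'd': [0/1 + 1/1*0/1, 0/1 + 1/1*2/5) = [0/1, 2/5) <- contains code 2/25
  'c': [0/1 + 1/1*2/5, 0/1 + 1/1*3/5) = [2/5, 3/5)
  'b': [0/1 + 1/1*3/5, 0/1 + 1/1*1/1) = [3/5, 1/1)
  emit 'd', narrow to [0/1, 2/5)
Step 2: interval [0/1, 2/5), width = 2/5 - 0/1 = 2/5
  'd': [0/1 + 2/5*0/1, 0/1 + 2/5*2/5) = [0/1, 4/25) <- contains code 2/25
  'c': [0/1 + 2/5*2/5, 0/1 + 2/5*3/5) = [4/25, 6/25)
  'b': [0/1 + 2/5*3/5, 0/1 + 2/5*1/1) = [6/25, 2/5)
  emit 'd', narrow to [0/1, 4/25)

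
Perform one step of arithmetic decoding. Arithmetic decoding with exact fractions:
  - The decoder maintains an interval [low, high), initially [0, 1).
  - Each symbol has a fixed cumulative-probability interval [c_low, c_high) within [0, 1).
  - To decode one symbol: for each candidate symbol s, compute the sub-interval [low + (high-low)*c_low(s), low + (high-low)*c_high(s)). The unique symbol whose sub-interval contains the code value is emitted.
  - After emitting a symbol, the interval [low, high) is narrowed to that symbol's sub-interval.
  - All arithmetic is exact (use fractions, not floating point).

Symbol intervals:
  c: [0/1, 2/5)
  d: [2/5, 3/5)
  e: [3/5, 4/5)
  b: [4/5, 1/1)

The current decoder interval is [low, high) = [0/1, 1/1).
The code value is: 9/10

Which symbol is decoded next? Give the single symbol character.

Answer: b

Derivation:
Interval width = high − low = 1/1 − 0/1 = 1/1
Scaled code = (code − low) / width = (9/10 − 0/1) / 1/1 = 9/10
  c: [0/1, 2/5) 
  d: [2/5, 3/5) 
  e: [3/5, 4/5) 
  b: [4/5, 1/1) ← scaled code falls here ✓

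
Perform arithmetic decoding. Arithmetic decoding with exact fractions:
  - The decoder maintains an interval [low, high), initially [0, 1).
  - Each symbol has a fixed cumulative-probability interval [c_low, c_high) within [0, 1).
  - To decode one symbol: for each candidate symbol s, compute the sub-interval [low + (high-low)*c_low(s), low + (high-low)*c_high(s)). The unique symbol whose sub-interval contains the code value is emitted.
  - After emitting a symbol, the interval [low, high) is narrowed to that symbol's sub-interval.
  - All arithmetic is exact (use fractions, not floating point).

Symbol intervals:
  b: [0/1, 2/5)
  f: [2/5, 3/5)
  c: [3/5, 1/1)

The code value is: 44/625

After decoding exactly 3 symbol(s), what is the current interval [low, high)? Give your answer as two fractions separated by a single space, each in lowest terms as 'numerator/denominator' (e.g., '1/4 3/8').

Step 1: interval [0/1, 1/1), width = 1/1 - 0/1 = 1/1
  'b': [0/1 + 1/1*0/1, 0/1 + 1/1*2/5) = [0/1, 2/5) <- contains code 44/625
  'f': [0/1 + 1/1*2/5, 0/1 + 1/1*3/5) = [2/5, 3/5)
  'c': [0/1 + 1/1*3/5, 0/1 + 1/1*1/1) = [3/5, 1/1)
  emit 'b', narrow to [0/1, 2/5)
Step 2: interval [0/1, 2/5), width = 2/5 - 0/1 = 2/5
  'b': [0/1 + 2/5*0/1, 0/1 + 2/5*2/5) = [0/1, 4/25) <- contains code 44/625
  'f': [0/1 + 2/5*2/5, 0/1 + 2/5*3/5) = [4/25, 6/25)
  'c': [0/1 + 2/5*3/5, 0/1 + 2/5*1/1) = [6/25, 2/5)
  emit 'b', narrow to [0/1, 4/25)
Step 3: interval [0/1, 4/25), width = 4/25 - 0/1 = 4/25
  'b': [0/1 + 4/25*0/1, 0/1 + 4/25*2/5) = [0/1, 8/125)
  'f': [0/1 + 4/25*2/5, 0/1 + 4/25*3/5) = [8/125, 12/125) <- contains code 44/625
  'c': [0/1 + 4/25*3/5, 0/1 + 4/25*1/1) = [12/125, 4/25)
  emit 'f', narrow to [8/125, 12/125)

Answer: 8/125 12/125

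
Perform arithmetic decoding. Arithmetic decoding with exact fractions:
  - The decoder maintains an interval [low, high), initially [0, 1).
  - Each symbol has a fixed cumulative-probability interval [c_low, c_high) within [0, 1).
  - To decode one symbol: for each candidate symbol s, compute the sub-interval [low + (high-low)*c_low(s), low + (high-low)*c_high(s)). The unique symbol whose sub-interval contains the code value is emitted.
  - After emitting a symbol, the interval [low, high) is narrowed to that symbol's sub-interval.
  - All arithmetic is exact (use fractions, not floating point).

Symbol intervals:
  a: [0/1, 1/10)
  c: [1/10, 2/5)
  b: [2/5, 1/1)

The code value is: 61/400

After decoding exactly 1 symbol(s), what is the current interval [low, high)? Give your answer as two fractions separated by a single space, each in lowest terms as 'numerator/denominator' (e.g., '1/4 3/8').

Answer: 1/10 2/5

Derivation:
Step 1: interval [0/1, 1/1), width = 1/1 - 0/1 = 1/1
  'a': [0/1 + 1/1*0/1, 0/1 + 1/1*1/10) = [0/1, 1/10)
  'c': [0/1 + 1/1*1/10, 0/1 + 1/1*2/5) = [1/10, 2/5) <- contains code 61/400
  'b': [0/1 + 1/1*2/5, 0/1 + 1/1*1/1) = [2/5, 1/1)
  emit 'c', narrow to [1/10, 2/5)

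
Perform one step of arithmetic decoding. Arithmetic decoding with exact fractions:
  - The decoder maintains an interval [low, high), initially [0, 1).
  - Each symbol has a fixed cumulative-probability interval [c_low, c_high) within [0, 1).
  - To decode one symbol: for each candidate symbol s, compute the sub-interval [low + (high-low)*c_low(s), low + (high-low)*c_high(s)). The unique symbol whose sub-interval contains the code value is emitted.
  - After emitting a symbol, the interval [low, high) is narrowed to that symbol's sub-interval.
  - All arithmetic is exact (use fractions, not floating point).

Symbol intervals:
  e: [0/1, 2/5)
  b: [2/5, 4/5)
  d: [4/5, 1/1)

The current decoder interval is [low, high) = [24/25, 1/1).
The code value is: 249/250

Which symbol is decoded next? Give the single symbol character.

Interval width = high − low = 1/1 − 24/25 = 1/25
Scaled code = (code − low) / width = (249/250 − 24/25) / 1/25 = 9/10
  e: [0/1, 2/5) 
  b: [2/5, 4/5) 
  d: [4/5, 1/1) ← scaled code falls here ✓

Answer: d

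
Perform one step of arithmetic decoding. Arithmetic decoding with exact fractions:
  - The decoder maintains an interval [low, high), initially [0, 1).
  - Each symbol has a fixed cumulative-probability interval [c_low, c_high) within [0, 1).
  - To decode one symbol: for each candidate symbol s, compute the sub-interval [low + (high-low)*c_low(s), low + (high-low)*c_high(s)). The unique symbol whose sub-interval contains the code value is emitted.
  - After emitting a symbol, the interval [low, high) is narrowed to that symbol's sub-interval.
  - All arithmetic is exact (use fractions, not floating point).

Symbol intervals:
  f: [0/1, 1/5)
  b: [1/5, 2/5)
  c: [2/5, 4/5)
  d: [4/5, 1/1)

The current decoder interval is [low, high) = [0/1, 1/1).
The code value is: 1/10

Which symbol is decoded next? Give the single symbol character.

Answer: f

Derivation:
Interval width = high − low = 1/1 − 0/1 = 1/1
Scaled code = (code − low) / width = (1/10 − 0/1) / 1/1 = 1/10
  f: [0/1, 1/5) ← scaled code falls here ✓
  b: [1/5, 2/5) 
  c: [2/5, 4/5) 
  d: [4/5, 1/1) 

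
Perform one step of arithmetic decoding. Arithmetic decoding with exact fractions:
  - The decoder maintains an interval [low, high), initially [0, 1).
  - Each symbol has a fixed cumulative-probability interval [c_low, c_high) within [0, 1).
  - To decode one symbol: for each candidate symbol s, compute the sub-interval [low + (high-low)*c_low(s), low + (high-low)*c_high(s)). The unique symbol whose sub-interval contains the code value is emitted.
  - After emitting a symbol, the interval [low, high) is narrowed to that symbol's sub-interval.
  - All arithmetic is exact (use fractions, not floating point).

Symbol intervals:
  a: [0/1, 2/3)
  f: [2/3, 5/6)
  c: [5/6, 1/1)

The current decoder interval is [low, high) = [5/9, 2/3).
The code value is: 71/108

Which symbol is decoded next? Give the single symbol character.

Answer: c

Derivation:
Interval width = high − low = 2/3 − 5/9 = 1/9
Scaled code = (code − low) / width = (71/108 − 5/9) / 1/9 = 11/12
  a: [0/1, 2/3) 
  f: [2/3, 5/6) 
  c: [5/6, 1/1) ← scaled code falls here ✓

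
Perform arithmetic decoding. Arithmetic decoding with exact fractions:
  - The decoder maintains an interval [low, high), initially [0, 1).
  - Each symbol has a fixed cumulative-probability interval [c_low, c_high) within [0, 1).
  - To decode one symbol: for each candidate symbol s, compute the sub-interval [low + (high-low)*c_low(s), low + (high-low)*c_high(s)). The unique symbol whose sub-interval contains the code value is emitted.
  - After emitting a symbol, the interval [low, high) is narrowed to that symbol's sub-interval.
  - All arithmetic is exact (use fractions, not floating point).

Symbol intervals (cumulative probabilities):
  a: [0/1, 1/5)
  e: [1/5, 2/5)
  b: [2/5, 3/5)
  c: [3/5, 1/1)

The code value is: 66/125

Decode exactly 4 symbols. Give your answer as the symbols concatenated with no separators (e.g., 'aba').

Answer: bcab

Derivation:
Step 1: interval [0/1, 1/1), width = 1/1 - 0/1 = 1/1
  'a': [0/1 + 1/1*0/1, 0/1 + 1/1*1/5) = [0/1, 1/5)
  'e': [0/1 + 1/1*1/5, 0/1 + 1/1*2/5) = [1/5, 2/5)
  'b': [0/1 + 1/1*2/5, 0/1 + 1/1*3/5) = [2/5, 3/5) <- contains code 66/125
  'c': [0/1 + 1/1*3/5, 0/1 + 1/1*1/1) = [3/5, 1/1)
  emit 'b', narrow to [2/5, 3/5)
Step 2: interval [2/5, 3/5), width = 3/5 - 2/5 = 1/5
  'a': [2/5 + 1/5*0/1, 2/5 + 1/5*1/5) = [2/5, 11/25)
  'e': [2/5 + 1/5*1/5, 2/5 + 1/5*2/5) = [11/25, 12/25)
  'b': [2/5 + 1/5*2/5, 2/5 + 1/5*3/5) = [12/25, 13/25)
  'c': [2/5 + 1/5*3/5, 2/5 + 1/5*1/1) = [13/25, 3/5) <- contains code 66/125
  emit 'c', narrow to [13/25, 3/5)
Step 3: interval [13/25, 3/5), width = 3/5 - 13/25 = 2/25
  'a': [13/25 + 2/25*0/1, 13/25 + 2/25*1/5) = [13/25, 67/125) <- contains code 66/125
  'e': [13/25 + 2/25*1/5, 13/25 + 2/25*2/5) = [67/125, 69/125)
  'b': [13/25 + 2/25*2/5, 13/25 + 2/25*3/5) = [69/125, 71/125)
  'c': [13/25 + 2/25*3/5, 13/25 + 2/25*1/1) = [71/125, 3/5)
  emit 'a', narrow to [13/25, 67/125)
Step 4: interval [13/25, 67/125), width = 67/125 - 13/25 = 2/125
  'a': [13/25 + 2/125*0/1, 13/25 + 2/125*1/5) = [13/25, 327/625)
  'e': [13/25 + 2/125*1/5, 13/25 + 2/125*2/5) = [327/625, 329/625)
  'b': [13/25 + 2/125*2/5, 13/25 + 2/125*3/5) = [329/625, 331/625) <- contains code 66/125
  'c': [13/25 + 2/125*3/5, 13/25 + 2/125*1/1) = [331/625, 67/125)
  emit 'b', narrow to [329/625, 331/625)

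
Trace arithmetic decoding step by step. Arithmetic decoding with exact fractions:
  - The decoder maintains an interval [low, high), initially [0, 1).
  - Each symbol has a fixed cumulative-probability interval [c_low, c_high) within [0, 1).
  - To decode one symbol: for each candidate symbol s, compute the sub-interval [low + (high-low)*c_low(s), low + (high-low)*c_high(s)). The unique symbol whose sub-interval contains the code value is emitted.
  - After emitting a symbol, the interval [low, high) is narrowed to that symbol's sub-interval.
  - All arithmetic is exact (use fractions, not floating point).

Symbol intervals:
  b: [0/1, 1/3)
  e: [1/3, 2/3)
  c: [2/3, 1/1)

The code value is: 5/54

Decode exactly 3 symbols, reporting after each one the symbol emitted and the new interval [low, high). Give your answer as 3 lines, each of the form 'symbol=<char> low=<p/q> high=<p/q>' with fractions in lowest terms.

Step 1: interval [0/1, 1/1), width = 1/1 - 0/1 = 1/1
  'b': [0/1 + 1/1*0/1, 0/1 + 1/1*1/3) = [0/1, 1/3) <- contains code 5/54
  'e': [0/1 + 1/1*1/3, 0/1 + 1/1*2/3) = [1/3, 2/3)
  'c': [0/1 + 1/1*2/3, 0/1 + 1/1*1/1) = [2/3, 1/1)
  emit 'b', narrow to [0/1, 1/3)
Step 2: interval [0/1, 1/3), width = 1/3 - 0/1 = 1/3
  'b': [0/1 + 1/3*0/1, 0/1 + 1/3*1/3) = [0/1, 1/9) <- contains code 5/54
  'e': [0/1 + 1/3*1/3, 0/1 + 1/3*2/3) = [1/9, 2/9)
  'c': [0/1 + 1/3*2/3, 0/1 + 1/3*1/1) = [2/9, 1/3)
  emit 'b', narrow to [0/1, 1/9)
Step 3: interval [0/1, 1/9), width = 1/9 - 0/1 = 1/9
  'b': [0/1 + 1/9*0/1, 0/1 + 1/9*1/3) = [0/1, 1/27)
  'e': [0/1 + 1/9*1/3, 0/1 + 1/9*2/3) = [1/27, 2/27)
  'c': [0/1 + 1/9*2/3, 0/1 + 1/9*1/1) = [2/27, 1/9) <- contains code 5/54
  emit 'c', narrow to [2/27, 1/9)

Answer: symbol=b low=0/1 high=1/3
symbol=b low=0/1 high=1/9
symbol=c low=2/27 high=1/9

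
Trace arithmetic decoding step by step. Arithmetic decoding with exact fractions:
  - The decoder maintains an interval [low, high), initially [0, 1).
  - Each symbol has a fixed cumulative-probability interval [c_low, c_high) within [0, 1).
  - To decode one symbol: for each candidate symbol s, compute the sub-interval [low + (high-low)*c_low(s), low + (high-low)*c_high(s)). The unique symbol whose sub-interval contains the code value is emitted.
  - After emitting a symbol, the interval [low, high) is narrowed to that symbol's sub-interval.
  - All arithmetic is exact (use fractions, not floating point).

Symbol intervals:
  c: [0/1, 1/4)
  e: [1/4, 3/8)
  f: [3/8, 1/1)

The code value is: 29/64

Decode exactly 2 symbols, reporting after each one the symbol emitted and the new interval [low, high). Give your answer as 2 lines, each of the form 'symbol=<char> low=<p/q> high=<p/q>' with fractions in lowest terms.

Answer: symbol=f low=3/8 high=1/1
symbol=c low=3/8 high=17/32

Derivation:
Step 1: interval [0/1, 1/1), width = 1/1 - 0/1 = 1/1
  'c': [0/1 + 1/1*0/1, 0/1 + 1/1*1/4) = [0/1, 1/4)
  'e': [0/1 + 1/1*1/4, 0/1 + 1/1*3/8) = [1/4, 3/8)
  'f': [0/1 + 1/1*3/8, 0/1 + 1/1*1/1) = [3/8, 1/1) <- contains code 29/64
  emit 'f', narrow to [3/8, 1/1)
Step 2: interval [3/8, 1/1), width = 1/1 - 3/8 = 5/8
  'c': [3/8 + 5/8*0/1, 3/8 + 5/8*1/4) = [3/8, 17/32) <- contains code 29/64
  'e': [3/8 + 5/8*1/4, 3/8 + 5/8*3/8) = [17/32, 39/64)
  'f': [3/8 + 5/8*3/8, 3/8 + 5/8*1/1) = [39/64, 1/1)
  emit 'c', narrow to [3/8, 17/32)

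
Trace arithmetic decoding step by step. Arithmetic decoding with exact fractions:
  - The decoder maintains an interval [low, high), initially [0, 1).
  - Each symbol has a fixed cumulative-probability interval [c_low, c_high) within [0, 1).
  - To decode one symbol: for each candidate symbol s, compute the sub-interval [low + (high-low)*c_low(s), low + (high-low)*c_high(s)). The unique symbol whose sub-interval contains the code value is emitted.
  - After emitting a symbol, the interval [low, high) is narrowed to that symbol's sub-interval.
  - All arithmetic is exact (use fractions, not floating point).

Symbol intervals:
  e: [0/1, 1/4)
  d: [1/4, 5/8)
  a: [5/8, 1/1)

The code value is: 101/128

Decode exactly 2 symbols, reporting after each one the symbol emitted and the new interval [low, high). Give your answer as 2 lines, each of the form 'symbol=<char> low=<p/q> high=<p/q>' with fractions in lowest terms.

Answer: symbol=a low=5/8 high=1/1
symbol=d low=23/32 high=55/64

Derivation:
Step 1: interval [0/1, 1/1), width = 1/1 - 0/1 = 1/1
  'e': [0/1 + 1/1*0/1, 0/1 + 1/1*1/4) = [0/1, 1/4)
  'd': [0/1 + 1/1*1/4, 0/1 + 1/1*5/8) = [1/4, 5/8)
  'a': [0/1 + 1/1*5/8, 0/1 + 1/1*1/1) = [5/8, 1/1) <- contains code 101/128
  emit 'a', narrow to [5/8, 1/1)
Step 2: interval [5/8, 1/1), width = 1/1 - 5/8 = 3/8
  'e': [5/8 + 3/8*0/1, 5/8 + 3/8*1/4) = [5/8, 23/32)
  'd': [5/8 + 3/8*1/4, 5/8 + 3/8*5/8) = [23/32, 55/64) <- contains code 101/128
  'a': [5/8 + 3/8*5/8, 5/8 + 3/8*1/1) = [55/64, 1/1)
  emit 'd', narrow to [23/32, 55/64)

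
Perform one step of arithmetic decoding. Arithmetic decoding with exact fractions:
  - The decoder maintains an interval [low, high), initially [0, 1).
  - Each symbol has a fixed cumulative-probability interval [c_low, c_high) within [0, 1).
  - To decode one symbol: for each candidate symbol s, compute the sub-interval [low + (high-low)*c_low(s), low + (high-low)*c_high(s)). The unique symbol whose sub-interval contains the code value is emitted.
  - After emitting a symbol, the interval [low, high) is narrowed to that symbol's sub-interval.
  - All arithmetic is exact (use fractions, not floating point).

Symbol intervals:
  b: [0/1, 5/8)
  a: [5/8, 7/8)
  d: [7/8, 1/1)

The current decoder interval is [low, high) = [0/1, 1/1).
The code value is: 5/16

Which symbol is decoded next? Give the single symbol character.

Interval width = high − low = 1/1 − 0/1 = 1/1
Scaled code = (code − low) / width = (5/16 − 0/1) / 1/1 = 5/16
  b: [0/1, 5/8) ← scaled code falls here ✓
  a: [5/8, 7/8) 
  d: [7/8, 1/1) 

Answer: b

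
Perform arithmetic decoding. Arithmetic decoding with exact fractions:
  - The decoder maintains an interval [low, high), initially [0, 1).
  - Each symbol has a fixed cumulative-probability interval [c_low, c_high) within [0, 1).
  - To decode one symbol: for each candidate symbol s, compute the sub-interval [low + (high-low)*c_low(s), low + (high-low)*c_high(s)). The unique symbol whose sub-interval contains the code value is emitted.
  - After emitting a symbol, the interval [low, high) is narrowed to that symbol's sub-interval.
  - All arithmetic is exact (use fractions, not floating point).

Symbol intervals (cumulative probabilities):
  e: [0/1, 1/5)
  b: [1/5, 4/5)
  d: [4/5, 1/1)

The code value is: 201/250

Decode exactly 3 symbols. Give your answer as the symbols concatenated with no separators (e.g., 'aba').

Answer: dee

Derivation:
Step 1: interval [0/1, 1/1), width = 1/1 - 0/1 = 1/1
  'e': [0/1 + 1/1*0/1, 0/1 + 1/1*1/5) = [0/1, 1/5)
  'b': [0/1 + 1/1*1/5, 0/1 + 1/1*4/5) = [1/5, 4/5)
  'd': [0/1 + 1/1*4/5, 0/1 + 1/1*1/1) = [4/5, 1/1) <- contains code 201/250
  emit 'd', narrow to [4/5, 1/1)
Step 2: interval [4/5, 1/1), width = 1/1 - 4/5 = 1/5
  'e': [4/5 + 1/5*0/1, 4/5 + 1/5*1/5) = [4/5, 21/25) <- contains code 201/250
  'b': [4/5 + 1/5*1/5, 4/5 + 1/5*4/5) = [21/25, 24/25)
  'd': [4/5 + 1/5*4/5, 4/5 + 1/5*1/1) = [24/25, 1/1)
  emit 'e', narrow to [4/5, 21/25)
Step 3: interval [4/5, 21/25), width = 21/25 - 4/5 = 1/25
  'e': [4/5 + 1/25*0/1, 4/5 + 1/25*1/5) = [4/5, 101/125) <- contains code 201/250
  'b': [4/5 + 1/25*1/5, 4/5 + 1/25*4/5) = [101/125, 104/125)
  'd': [4/5 + 1/25*4/5, 4/5 + 1/25*1/1) = [104/125, 21/25)
  emit 'e', narrow to [4/5, 101/125)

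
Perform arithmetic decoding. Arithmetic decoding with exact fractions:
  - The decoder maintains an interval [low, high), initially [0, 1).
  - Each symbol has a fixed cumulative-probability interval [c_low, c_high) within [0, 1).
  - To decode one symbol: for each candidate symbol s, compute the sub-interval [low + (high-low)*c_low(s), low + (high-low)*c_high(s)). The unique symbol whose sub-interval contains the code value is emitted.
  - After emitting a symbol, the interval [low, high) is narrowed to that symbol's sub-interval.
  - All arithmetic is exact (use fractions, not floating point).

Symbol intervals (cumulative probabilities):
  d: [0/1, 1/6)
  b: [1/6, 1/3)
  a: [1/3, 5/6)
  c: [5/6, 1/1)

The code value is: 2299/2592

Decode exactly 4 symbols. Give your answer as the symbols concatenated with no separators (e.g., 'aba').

Step 1: interval [0/1, 1/1), width = 1/1 - 0/1 = 1/1
  'd': [0/1 + 1/1*0/1, 0/1 + 1/1*1/6) = [0/1, 1/6)
  'b': [0/1 + 1/1*1/6, 0/1 + 1/1*1/3) = [1/6, 1/3)
  'a': [0/1 + 1/1*1/3, 0/1 + 1/1*5/6) = [1/3, 5/6)
  'c': [0/1 + 1/1*5/6, 0/1 + 1/1*1/1) = [5/6, 1/1) <- contains code 2299/2592
  emit 'c', narrow to [5/6, 1/1)
Step 2: interval [5/6, 1/1), width = 1/1 - 5/6 = 1/6
  'd': [5/6 + 1/6*0/1, 5/6 + 1/6*1/6) = [5/6, 31/36)
  'b': [5/6 + 1/6*1/6, 5/6 + 1/6*1/3) = [31/36, 8/9) <- contains code 2299/2592
  'a': [5/6 + 1/6*1/3, 5/6 + 1/6*5/6) = [8/9, 35/36)
  'c': [5/6 + 1/6*5/6, 5/6 + 1/6*1/1) = [35/36, 1/1)
  emit 'b', narrow to [31/36, 8/9)
Step 3: interval [31/36, 8/9), width = 8/9 - 31/36 = 1/36
  'd': [31/36 + 1/36*0/1, 31/36 + 1/36*1/6) = [31/36, 187/216)
  'b': [31/36 + 1/36*1/6, 31/36 + 1/36*1/3) = [187/216, 47/54)
  'a': [31/36 + 1/36*1/3, 31/36 + 1/36*5/6) = [47/54, 191/216)
  'c': [31/36 + 1/36*5/6, 31/36 + 1/36*1/1) = [191/216, 8/9) <- contains code 2299/2592
  emit 'c', narrow to [191/216, 8/9)
Step 4: interval [191/216, 8/9), width = 8/9 - 191/216 = 1/216
  'd': [191/216 + 1/216*0/1, 191/216 + 1/216*1/6) = [191/216, 1147/1296)
  'b': [191/216 + 1/216*1/6, 191/216 + 1/216*1/3) = [1147/1296, 287/324)
  'a': [191/216 + 1/216*1/3, 191/216 + 1/216*5/6) = [287/324, 1151/1296) <- contains code 2299/2592
  'c': [191/216 + 1/216*5/6, 191/216 + 1/216*1/1) = [1151/1296, 8/9)
  emit 'a', narrow to [287/324, 1151/1296)

Answer: cbca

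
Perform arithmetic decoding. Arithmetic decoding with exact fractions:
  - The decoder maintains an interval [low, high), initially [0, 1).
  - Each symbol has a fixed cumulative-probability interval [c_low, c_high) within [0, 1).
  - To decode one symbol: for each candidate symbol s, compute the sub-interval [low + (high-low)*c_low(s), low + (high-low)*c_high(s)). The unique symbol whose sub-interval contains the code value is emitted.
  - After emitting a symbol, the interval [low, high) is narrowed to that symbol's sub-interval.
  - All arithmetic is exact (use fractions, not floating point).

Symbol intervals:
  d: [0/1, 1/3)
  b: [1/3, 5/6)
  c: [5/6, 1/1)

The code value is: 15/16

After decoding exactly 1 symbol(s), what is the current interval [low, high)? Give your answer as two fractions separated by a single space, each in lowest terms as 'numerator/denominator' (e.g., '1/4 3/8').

Step 1: interval [0/1, 1/1), width = 1/1 - 0/1 = 1/1
  'd': [0/1 + 1/1*0/1, 0/1 + 1/1*1/3) = [0/1, 1/3)
  'b': [0/1 + 1/1*1/3, 0/1 + 1/1*5/6) = [1/3, 5/6)
  'c': [0/1 + 1/1*5/6, 0/1 + 1/1*1/1) = [5/6, 1/1) <- contains code 15/16
  emit 'c', narrow to [5/6, 1/1)

Answer: 5/6 1/1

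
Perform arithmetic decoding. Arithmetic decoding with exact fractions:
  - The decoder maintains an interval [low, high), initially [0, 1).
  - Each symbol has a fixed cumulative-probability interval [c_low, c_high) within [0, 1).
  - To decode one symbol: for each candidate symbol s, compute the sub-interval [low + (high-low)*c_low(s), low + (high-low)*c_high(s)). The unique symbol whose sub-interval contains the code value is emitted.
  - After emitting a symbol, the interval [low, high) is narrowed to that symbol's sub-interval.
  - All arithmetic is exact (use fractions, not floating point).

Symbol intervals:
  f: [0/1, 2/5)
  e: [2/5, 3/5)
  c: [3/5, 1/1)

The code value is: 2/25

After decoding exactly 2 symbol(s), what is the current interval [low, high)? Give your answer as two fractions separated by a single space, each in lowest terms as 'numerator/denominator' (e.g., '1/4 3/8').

Step 1: interval [0/1, 1/1), width = 1/1 - 0/1 = 1/1
  'f': [0/1 + 1/1*0/1, 0/1 + 1/1*2/5) = [0/1, 2/5) <- contains code 2/25
  'e': [0/1 + 1/1*2/5, 0/1 + 1/1*3/5) = [2/5, 3/5)
  'c': [0/1 + 1/1*3/5, 0/1 + 1/1*1/1) = [3/5, 1/1)
  emit 'f', narrow to [0/1, 2/5)
Step 2: interval [0/1, 2/5), width = 2/5 - 0/1 = 2/5
  'f': [0/1 + 2/5*0/1, 0/1 + 2/5*2/5) = [0/1, 4/25) <- contains code 2/25
  'e': [0/1 + 2/5*2/5, 0/1 + 2/5*3/5) = [4/25, 6/25)
  'c': [0/1 + 2/5*3/5, 0/1 + 2/5*1/1) = [6/25, 2/5)
  emit 'f', narrow to [0/1, 4/25)

Answer: 0/1 4/25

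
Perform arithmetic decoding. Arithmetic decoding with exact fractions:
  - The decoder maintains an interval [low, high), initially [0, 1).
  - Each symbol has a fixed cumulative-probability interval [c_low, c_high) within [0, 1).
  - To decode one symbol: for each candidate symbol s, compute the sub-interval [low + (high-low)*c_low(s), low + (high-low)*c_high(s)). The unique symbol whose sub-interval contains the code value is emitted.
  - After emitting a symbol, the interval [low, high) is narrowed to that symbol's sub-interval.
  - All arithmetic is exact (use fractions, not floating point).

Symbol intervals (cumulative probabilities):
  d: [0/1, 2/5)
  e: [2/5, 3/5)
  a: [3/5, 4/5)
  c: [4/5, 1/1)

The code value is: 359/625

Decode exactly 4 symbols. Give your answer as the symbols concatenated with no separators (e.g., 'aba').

Step 1: interval [0/1, 1/1), width = 1/1 - 0/1 = 1/1
  'd': [0/1 + 1/1*0/1, 0/1 + 1/1*2/5) = [0/1, 2/5)
  'e': [0/1 + 1/1*2/5, 0/1 + 1/1*3/5) = [2/5, 3/5) <- contains code 359/625
  'a': [0/1 + 1/1*3/5, 0/1 + 1/1*4/5) = [3/5, 4/5)
  'c': [0/1 + 1/1*4/5, 0/1 + 1/1*1/1) = [4/5, 1/1)
  emit 'e', narrow to [2/5, 3/5)
Step 2: interval [2/5, 3/5), width = 3/5 - 2/5 = 1/5
  'd': [2/5 + 1/5*0/1, 2/5 + 1/5*2/5) = [2/5, 12/25)
  'e': [2/5 + 1/5*2/5, 2/5 + 1/5*3/5) = [12/25, 13/25)
  'a': [2/5 + 1/5*3/5, 2/5 + 1/5*4/5) = [13/25, 14/25)
  'c': [2/5 + 1/5*4/5, 2/5 + 1/5*1/1) = [14/25, 3/5) <- contains code 359/625
  emit 'c', narrow to [14/25, 3/5)
Step 3: interval [14/25, 3/5), width = 3/5 - 14/25 = 1/25
  'd': [14/25 + 1/25*0/1, 14/25 + 1/25*2/5) = [14/25, 72/125) <- contains code 359/625
  'e': [14/25 + 1/25*2/5, 14/25 + 1/25*3/5) = [72/125, 73/125)
  'a': [14/25 + 1/25*3/5, 14/25 + 1/25*4/5) = [73/125, 74/125)
  'c': [14/25 + 1/25*4/5, 14/25 + 1/25*1/1) = [74/125, 3/5)
  emit 'd', narrow to [14/25, 72/125)
Step 4: interval [14/25, 72/125), width = 72/125 - 14/25 = 2/125
  'd': [14/25 + 2/125*0/1, 14/25 + 2/125*2/5) = [14/25, 354/625)
  'e': [14/25 + 2/125*2/5, 14/25 + 2/125*3/5) = [354/625, 356/625)
  'a': [14/25 + 2/125*3/5, 14/25 + 2/125*4/5) = [356/625, 358/625)
  'c': [14/25 + 2/125*4/5, 14/25 + 2/125*1/1) = [358/625, 72/125) <- contains code 359/625
  emit 'c', narrow to [358/625, 72/125)

Answer: ecdc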